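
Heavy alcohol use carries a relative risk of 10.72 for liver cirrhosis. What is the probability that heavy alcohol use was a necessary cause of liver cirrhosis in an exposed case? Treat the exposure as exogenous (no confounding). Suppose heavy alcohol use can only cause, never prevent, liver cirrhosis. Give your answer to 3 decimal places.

Under exogeneity and monotonicity, PN = (RR − 1) / RR = 1 − 1/RR.
PN = (10.72 − 1) / 10.72 = 9.72 / 10.72 ≈ 0.9067

PN ≈ 0.907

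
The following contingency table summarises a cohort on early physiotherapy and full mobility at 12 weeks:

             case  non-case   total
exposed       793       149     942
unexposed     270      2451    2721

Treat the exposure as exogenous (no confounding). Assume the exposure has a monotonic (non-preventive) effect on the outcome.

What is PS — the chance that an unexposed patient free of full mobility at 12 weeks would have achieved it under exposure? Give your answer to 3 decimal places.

p₁ = P(outcome | exposed) = 793/942 = 0.84183
p₀ = P(outcome | unexposed) = 270/2721 = 0.099228
Under exogeneity and monotonicity, PS = (p₁ − p₀)/(1 − p₀).
PS = (0.84183 − 0.099228) / 0.90077 ≈ 0.8244

PS ≈ 0.824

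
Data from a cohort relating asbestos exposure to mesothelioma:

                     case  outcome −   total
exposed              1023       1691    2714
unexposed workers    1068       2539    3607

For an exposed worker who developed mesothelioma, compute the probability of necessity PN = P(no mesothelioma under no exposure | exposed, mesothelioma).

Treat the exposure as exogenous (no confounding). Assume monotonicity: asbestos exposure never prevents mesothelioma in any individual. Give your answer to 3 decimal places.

PN ≈ 0.214

p₁ = P(outcome | exposed) = 1023/2714 = 0.37693
p₀ = P(outcome | unexposed) = 1068/3607 = 0.29609
Under exogeneity and monotonicity, PN = (p₁ − p₀)/p₁.
PN = (0.37693 − 0.29609) / 0.37693 ≈ 0.2145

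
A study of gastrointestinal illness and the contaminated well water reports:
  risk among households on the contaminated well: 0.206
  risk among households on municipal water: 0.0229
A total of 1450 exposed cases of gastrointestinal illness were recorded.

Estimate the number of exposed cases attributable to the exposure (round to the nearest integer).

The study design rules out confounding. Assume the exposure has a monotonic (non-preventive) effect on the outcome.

about 1289 cases

Let p₁ = 0.206, p₀ = 0.0229.
PN = (p₁ − p₀)/p₁ = (0.206 − 0.0229) / 0.206 ≈ 0.88883.
Attributable cases ≈ PN × (exposed cases) = 0.88883 × 1450 ≈ 1288.81.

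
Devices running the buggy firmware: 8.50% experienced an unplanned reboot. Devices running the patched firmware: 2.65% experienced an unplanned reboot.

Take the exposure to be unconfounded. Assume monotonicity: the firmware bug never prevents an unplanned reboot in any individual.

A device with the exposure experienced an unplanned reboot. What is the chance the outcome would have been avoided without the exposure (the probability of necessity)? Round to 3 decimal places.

p₁ = 0.085, p₀ = 0.0265.
Under exogeneity and monotonicity, PN = (p₁ − p₀) / p₁.
PN = (0.085 − 0.0265) / 0.085 = 0.0585 / 0.085 ≈ 0.6882

PN ≈ 0.688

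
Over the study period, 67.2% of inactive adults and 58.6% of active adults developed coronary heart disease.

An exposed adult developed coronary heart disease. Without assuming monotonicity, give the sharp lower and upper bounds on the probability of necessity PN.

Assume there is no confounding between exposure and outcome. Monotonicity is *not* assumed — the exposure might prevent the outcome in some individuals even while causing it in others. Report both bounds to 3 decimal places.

p₁ = 0.672, p₀ = 0.586.
Under exogeneity alone the bounds on PN are max{0,(p₁−p₀)/p₁} ≤ PN ≤ min{1,(1−p₀)/p₁}.
  lower = (p₁ − p₀)/p₁ = 0.086 / 0.672 ≈ 0.1280
  upper = min{1, (1 − p₀)/p₁} = 0.414 / 0.672 ≈ 0.6161

0.128 ≤ PN ≤ 0.616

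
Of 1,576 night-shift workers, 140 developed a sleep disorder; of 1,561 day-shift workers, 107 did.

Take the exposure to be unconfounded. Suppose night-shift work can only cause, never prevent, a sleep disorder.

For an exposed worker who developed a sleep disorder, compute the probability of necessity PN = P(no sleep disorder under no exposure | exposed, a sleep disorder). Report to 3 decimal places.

PN ≈ 0.228

p₁ = P(outcome | exposed) = 140/1576 = 0.088832
p₀ = P(outcome | unexposed) = 107/1561 = 0.068546
Under exogeneity and monotonicity, PN = (p₁ − p₀) / p₁.
PN = (0.088832 − 0.068546) / 0.088832 = 0.020287 / 0.088832 ≈ 0.2284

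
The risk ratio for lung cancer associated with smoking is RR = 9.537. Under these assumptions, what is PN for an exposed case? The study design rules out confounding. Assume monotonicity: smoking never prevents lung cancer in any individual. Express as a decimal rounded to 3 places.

PN ≈ 0.895

Under exogeneity and monotonicity, PN = (RR − 1) / RR = 1 − 1/RR.
PN = (9.537 − 1) / 9.537 = 8.537 / 9.537 ≈ 0.8951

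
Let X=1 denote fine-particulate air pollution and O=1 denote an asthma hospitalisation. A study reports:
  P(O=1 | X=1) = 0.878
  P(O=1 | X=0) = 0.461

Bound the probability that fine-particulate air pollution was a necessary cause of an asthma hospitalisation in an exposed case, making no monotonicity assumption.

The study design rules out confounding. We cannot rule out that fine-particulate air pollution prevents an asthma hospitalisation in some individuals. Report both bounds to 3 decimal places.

Let p₁ = 0.878, p₀ = 0.461.
Under exogeneity alone the bounds on PN are max{0,(p₁−p₀)/p₁} ≤ PN ≤ min{1,(1−p₀)/p₁}.
  lower = (p₁ − p₀)/p₁ = 0.417 / 0.878 ≈ 0.4749
  upper = min{1, (1 − p₀)/p₁} = 0.539 / 0.878 ≈ 0.6139

0.475 ≤ PN ≤ 0.614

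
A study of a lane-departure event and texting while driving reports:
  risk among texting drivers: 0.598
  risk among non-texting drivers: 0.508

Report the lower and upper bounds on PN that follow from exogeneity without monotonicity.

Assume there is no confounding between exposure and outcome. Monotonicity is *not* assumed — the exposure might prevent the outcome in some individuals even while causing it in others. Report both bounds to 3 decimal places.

Let p₁ = 0.598, p₀ = 0.508.
Under exogeneity alone the bounds on PN are max{0,(p₁−p₀)/p₁} ≤ PN ≤ min{1,(1−p₀)/p₁}.
  lower = (p₁ − p₀)/p₁ = 0.09 / 0.598 ≈ 0.1505
  upper = min{1, (1 − p₀)/p₁} = 0.492 / 0.598 ≈ 0.8227

0.151 ≤ PN ≤ 0.823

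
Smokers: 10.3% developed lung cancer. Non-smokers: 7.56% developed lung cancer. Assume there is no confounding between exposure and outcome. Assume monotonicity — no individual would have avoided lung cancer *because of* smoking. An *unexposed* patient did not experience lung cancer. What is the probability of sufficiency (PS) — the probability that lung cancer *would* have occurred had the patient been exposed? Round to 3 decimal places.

p₁ = 0.103, p₀ = 0.0756.
Under exogeneity and monotonicity, PS = (p₁ − p₀) / (1 − p₀).
PS = (0.103 − 0.0756) / (1 − 0.0756) = 0.0274 / 0.9244 ≈ 0.0296

PS ≈ 0.030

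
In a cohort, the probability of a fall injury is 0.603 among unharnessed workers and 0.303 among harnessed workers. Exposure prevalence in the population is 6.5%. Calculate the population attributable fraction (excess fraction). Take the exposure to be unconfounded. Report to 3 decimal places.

Let p₁ = 0.603, p₀ = 0.303.
Overall risk P(Y=1) = π·p₁ + (1−π)·p₀ = 0.065×0.603 + 0.935×0.303 = 0.3225.
Under exogeneity, PAF = [P(Y=1) − p₀] / P(Y=1).
PAF = (0.3225 − 0.303) / 0.3225 ≈ 0.0605

PAF ≈ 0.060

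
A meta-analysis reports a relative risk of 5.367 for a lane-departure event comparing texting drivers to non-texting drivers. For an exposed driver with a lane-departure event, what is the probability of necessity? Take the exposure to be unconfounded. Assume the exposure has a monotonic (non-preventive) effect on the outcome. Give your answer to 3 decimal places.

Under exogeneity and monotonicity, PN = (RR − 1) / RR = 1 − 1/RR.
PN = (5.367 − 1) / 5.367 = 4.367 / 5.367 ≈ 0.8137

PN ≈ 0.814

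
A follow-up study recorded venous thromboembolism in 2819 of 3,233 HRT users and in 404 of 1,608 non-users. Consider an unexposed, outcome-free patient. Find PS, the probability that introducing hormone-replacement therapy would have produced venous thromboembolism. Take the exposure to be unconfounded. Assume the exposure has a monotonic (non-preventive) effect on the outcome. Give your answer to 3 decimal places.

PS ≈ 0.829

p₁ = P(outcome | exposed) = 2819/3233 = 0.87195
p₀ = P(outcome | unexposed) = 404/1608 = 0.25124
Under exogeneity and monotonicity, PS = (p₁ − p₀) / (1 − p₀).
PS = (0.87195 − 0.25124) / (1 − 0.25124) = 0.6207 / 0.74876 ≈ 0.8290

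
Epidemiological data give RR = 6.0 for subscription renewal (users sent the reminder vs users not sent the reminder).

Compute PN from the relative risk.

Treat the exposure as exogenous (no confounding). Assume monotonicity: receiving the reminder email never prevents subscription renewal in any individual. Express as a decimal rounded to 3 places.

PN ≈ 0.833

Under exogeneity and monotonicity, PN = (RR − 1) / RR = 1 − 1/RR.
PN = (6.0 − 1) / 6.0 = 5 / 6.0 ≈ 0.8333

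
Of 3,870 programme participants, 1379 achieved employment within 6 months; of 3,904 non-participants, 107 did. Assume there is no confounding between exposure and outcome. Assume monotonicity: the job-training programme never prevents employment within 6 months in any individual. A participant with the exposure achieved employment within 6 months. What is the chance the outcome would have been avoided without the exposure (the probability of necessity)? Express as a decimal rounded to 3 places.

p₁ = P(outcome | exposed) = 1379/3870 = 0.35633
p₀ = P(outcome | unexposed) = 107/3904 = 0.027408
Under exogeneity and monotonicity, PN = (p₁ − p₀) / p₁.
PN = (0.35633 − 0.027408) / 0.35633 = 0.32892 / 0.35633 ≈ 0.9231

PN ≈ 0.923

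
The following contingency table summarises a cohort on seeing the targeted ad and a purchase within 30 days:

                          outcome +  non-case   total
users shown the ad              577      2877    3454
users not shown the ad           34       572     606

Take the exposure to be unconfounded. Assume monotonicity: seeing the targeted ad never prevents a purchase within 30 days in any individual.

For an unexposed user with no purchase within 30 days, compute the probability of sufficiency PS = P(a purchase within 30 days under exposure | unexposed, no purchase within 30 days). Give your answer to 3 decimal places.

PS ≈ 0.118

p₁ = P(outcome | exposed) = 577/3454 = 0.16705
p₀ = P(outcome | unexposed) = 34/606 = 0.056106
Under exogeneity and monotonicity, PS = (p₁ − p₀)/(1 − p₀).
PS = (0.16705 − 0.056106) / 0.94389 ≈ 0.1175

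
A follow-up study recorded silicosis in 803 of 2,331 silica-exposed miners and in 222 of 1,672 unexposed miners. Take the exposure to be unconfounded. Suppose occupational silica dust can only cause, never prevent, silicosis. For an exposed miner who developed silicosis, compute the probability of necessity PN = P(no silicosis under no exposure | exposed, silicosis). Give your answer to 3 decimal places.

p₁ = P(outcome | exposed) = 803/2331 = 0.34449
p₀ = P(outcome | unexposed) = 222/1672 = 0.13278
Under exogeneity and monotonicity, PN = (p₁ − p₀) / p₁.
PN = (0.34449 − 0.13278) / 0.34449 = 0.21171 / 0.34449 ≈ 0.6146

PN ≈ 0.615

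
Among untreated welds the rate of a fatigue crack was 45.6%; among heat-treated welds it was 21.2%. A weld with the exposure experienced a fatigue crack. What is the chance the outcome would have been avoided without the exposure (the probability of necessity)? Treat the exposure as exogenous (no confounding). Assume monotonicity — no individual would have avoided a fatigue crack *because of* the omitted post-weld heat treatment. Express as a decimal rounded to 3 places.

p₁ = 0.456, p₀ = 0.212.
Under exogeneity and monotonicity, PN = (p₁ − p₀) / p₁.
PN = (0.456 − 0.212) / 0.456 = 0.244 / 0.456 ≈ 0.5351

PN ≈ 0.535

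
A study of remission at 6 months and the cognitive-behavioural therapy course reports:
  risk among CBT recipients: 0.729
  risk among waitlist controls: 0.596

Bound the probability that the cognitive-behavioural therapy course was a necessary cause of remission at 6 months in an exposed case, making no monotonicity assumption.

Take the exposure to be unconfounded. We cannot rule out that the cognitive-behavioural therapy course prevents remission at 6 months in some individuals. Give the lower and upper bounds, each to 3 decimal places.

0.182 ≤ PN ≤ 0.554

Let p₁ = 0.729, p₀ = 0.596.
Under exogeneity alone the bounds on PN are max{0,(p₁−p₀)/p₁} ≤ PN ≤ min{1,(1−p₀)/p₁}.
  lower = (p₁ − p₀)/p₁ = 0.133 / 0.729 ≈ 0.1824
  upper = min{1, (1 − p₀)/p₁} = 0.404 / 0.729 ≈ 0.5542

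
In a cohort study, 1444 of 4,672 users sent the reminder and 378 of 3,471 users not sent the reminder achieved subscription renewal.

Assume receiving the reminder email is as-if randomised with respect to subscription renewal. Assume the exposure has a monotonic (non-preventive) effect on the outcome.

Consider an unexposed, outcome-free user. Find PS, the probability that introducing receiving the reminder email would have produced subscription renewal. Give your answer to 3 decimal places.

PS ≈ 0.225

p₁ = P(outcome | exposed) = 1444/4672 = 0.30908
p₀ = P(outcome | unexposed) = 378/3471 = 0.1089
Under exogeneity and monotonicity, PS = (p₁ − p₀) / (1 − p₀).
PS = (0.30908 − 0.1089) / (1 − 0.1089) = 0.20017 / 0.8911 ≈ 0.2246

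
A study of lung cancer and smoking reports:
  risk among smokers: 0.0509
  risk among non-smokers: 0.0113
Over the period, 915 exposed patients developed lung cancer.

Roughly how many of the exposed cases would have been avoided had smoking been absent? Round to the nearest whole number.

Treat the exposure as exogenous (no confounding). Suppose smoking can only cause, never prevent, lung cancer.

Let p₁ = 0.0509, p₀ = 0.0113.
PN = (p₁ − p₀)/p₁ = (0.0509 − 0.0113) / 0.0509 ≈ 0.77800.
Attributable cases ≈ PN × (exposed cases) = 0.77800 × 915 ≈ 711.87.

about 712 cases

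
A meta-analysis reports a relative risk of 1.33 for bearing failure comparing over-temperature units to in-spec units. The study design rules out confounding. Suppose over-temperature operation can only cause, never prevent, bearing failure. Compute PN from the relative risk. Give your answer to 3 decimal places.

Under exogeneity and monotonicity, PN = (RR − 1) / RR = 1 − 1/RR.
PN = (1.33 − 1) / 1.33 = 0.33 / 1.33 ≈ 0.2481

PN ≈ 0.248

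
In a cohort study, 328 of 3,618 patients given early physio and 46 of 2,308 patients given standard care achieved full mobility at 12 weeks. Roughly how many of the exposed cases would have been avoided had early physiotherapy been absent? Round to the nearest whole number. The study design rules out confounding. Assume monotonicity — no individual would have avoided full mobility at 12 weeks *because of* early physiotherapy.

about 256 cases

p₁ = P(outcome | exposed) = 328/3618 = 0.090658
p₀ = P(outcome | unexposed) = 46/2308 = 0.019931
PN = (p₁ − p₀)/p₁ = (0.090658 − 0.019931) / 0.090658 ≈ 0.78015.
Attributable cases ≈ PN × (exposed cases) = 0.78015 × 328 ≈ 255.89.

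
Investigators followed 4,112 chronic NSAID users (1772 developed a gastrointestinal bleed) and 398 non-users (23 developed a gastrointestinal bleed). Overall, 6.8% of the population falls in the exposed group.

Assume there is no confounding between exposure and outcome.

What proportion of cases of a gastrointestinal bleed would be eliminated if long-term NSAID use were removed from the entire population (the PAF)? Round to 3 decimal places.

PAF ≈ 0.305

p₁ = P(outcome | exposed) = 1772/4112 = 0.43093
p₀ = P(outcome | unexposed) = 23/398 = 0.057789
Overall risk P(Y=1) = π·p₁ + (1−π)·p₀ = 0.068×0.43093 + 0.932×0.057789 = 0.083163.
Under exogeneity, PAF = [P(Y=1) − p₀] / P(Y=1).
PAF = (0.083163 − 0.057789) / 0.083163 ≈ 0.3051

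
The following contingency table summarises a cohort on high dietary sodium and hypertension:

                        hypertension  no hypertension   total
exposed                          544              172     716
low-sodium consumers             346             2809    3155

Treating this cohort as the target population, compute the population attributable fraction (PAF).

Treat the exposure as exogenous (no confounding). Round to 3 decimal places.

PAF ≈ 0.523

p₁ = P(outcome | exposed) = 544/716 = 0.75978
p₀ = P(outcome | unexposed) = 346/3155 = 0.10967
Exposure prevalence π = 716/3871 = 0.18497; overall risk P(Y=1) = 0.22991.
Under exogeneity, PAF = [P(Y=1) − p₀]/P(Y=1).
PAF = (0.22991 − 0.10967) / 0.22991 ≈ 0.5230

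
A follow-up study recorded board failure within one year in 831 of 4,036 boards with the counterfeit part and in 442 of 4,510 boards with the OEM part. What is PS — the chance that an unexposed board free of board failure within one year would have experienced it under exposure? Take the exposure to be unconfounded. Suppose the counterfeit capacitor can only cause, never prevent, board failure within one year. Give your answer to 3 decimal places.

PS ≈ 0.120

p₁ = P(outcome | exposed) = 831/4036 = 0.2059
p₀ = P(outcome | unexposed) = 442/4510 = 0.098004
Under exogeneity and monotonicity, PS = (p₁ − p₀) / (1 − p₀).
PS = (0.2059 − 0.098004) / (1 − 0.098004) = 0.10789 / 0.902 ≈ 0.1196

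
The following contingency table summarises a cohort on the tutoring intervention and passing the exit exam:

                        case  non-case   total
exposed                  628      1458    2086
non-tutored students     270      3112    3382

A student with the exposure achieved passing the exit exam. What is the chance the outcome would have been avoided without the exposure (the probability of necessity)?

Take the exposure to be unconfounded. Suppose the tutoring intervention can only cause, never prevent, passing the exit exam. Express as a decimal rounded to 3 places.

p₁ = P(outcome | exposed) = 628/2086 = 0.30105
p₀ = P(outcome | unexposed) = 270/3382 = 0.079834
Under exogeneity and monotonicity, PN = (p₁ − p₀)/p₁.
PN = (0.30105 − 0.079834) / 0.30105 ≈ 0.7348

PN ≈ 0.735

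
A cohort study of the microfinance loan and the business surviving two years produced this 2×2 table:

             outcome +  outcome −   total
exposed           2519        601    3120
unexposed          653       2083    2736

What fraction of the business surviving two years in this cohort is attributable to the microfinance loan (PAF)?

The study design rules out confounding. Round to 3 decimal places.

p₁ = P(outcome | exposed) = 2519/3120 = 0.80737
p₀ = P(outcome | unexposed) = 653/2736 = 0.23867
Exposure prevalence π = 3120/5856 = 0.53279; overall risk P(Y=1) = 0.54167.
Under exogeneity, PAF = [P(Y=1) − p₀]/P(Y=1).
PAF = (0.54167 − 0.23867) / 0.54167 ≈ 0.5594

PAF ≈ 0.559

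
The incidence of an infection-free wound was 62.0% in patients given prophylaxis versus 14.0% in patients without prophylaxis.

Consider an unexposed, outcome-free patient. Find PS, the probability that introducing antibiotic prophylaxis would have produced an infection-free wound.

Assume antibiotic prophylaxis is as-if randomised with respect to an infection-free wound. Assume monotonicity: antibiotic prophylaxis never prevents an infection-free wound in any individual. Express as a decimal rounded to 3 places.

PS ≈ 0.558

p₁ = 0.62, p₀ = 0.14.
Under exogeneity and monotonicity, PS = (p₁ − p₀) / (1 − p₀).
PS = (0.62 − 0.14) / (1 − 0.14) = 0.48 / 0.86 ≈ 0.5581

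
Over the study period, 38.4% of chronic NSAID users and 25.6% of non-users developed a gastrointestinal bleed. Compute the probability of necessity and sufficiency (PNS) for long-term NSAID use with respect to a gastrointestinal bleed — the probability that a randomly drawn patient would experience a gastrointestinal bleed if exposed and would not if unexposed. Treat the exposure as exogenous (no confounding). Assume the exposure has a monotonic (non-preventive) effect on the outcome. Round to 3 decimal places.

p₁ = 0.384, p₀ = 0.256.
Under exogeneity and monotonicity, PNS = p₁ − p₀.
PNS = 0.384 − 0.256 = 0.128

PNS ≈ 0.128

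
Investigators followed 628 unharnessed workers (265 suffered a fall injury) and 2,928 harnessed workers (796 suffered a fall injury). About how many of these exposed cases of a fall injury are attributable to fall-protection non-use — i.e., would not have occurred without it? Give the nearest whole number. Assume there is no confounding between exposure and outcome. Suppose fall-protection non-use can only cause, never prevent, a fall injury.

about 94 cases

p₁ = P(outcome | exposed) = 265/628 = 0.42197
p₀ = P(outcome | unexposed) = 796/2928 = 0.27186
PN = (p₁ − p₀)/p₁ = (0.42197 − 0.27186) / 0.42197 ≈ 0.35575.
Attributable cases ≈ PN × (exposed cases) = 0.35575 × 265 ≈ 94.27.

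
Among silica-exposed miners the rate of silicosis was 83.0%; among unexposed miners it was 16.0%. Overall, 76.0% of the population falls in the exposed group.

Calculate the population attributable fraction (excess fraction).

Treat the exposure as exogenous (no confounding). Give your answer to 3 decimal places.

p₁ = 0.83, p₀ = 0.16.
Overall risk P(Y=1) = π·p₁ + (1−π)·p₀ = 0.76×0.83 + 0.24×0.16 = 0.6692.
Under exogeneity, PAF = [P(Y=1) − p₀] / P(Y=1).
PAF = (0.6692 − 0.16) / 0.6692 ≈ 0.7609

PAF ≈ 0.761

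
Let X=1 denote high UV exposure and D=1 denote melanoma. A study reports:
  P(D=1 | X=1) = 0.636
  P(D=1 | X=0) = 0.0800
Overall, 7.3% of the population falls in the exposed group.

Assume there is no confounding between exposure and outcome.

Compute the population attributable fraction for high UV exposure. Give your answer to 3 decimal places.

Let p₁ = 0.636, p₀ = 0.08.
Overall risk P(Y=1) = π·p₁ + (1−π)·p₀ = 0.073×0.636 + 0.927×0.08 = 0.12059.
Under exogeneity, PAF = [P(Y=1) − p₀] / P(Y=1).
PAF = (0.12059 − 0.08) / 0.12059 ≈ 0.3366

PAF ≈ 0.337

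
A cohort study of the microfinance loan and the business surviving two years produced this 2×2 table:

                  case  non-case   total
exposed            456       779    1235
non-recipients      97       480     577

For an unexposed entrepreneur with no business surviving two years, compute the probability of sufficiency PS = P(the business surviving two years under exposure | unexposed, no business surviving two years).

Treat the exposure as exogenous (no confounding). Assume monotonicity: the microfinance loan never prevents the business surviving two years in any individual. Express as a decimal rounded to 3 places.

PS ≈ 0.242

p₁ = P(outcome | exposed) = 456/1235 = 0.36923
p₀ = P(outcome | unexposed) = 97/577 = 0.16811
Under exogeneity and monotonicity, PS = (p₁ − p₀)/(1 − p₀).
PS = (0.36923 − 0.16811) / 0.83189 ≈ 0.2418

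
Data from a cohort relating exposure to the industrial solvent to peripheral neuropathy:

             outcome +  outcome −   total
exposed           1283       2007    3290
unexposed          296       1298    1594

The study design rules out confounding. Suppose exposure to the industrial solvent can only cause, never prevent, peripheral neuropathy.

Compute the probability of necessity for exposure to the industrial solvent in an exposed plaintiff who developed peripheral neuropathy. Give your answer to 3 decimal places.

p₁ = P(outcome | exposed) = 1283/3290 = 0.38997
p₀ = P(outcome | unexposed) = 296/1594 = 0.1857
Under exogeneity and monotonicity, PN = (p₁ − p₀) / p₁.
PN = (0.38997 − 0.1857) / 0.38997 = 0.20427 / 0.38997 ≈ 0.5238

PN ≈ 0.524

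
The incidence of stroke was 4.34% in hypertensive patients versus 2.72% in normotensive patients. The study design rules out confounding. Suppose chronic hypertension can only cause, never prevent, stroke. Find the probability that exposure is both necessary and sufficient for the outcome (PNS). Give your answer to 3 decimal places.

p₁ = 0.0434, p₀ = 0.0272.
Under exogeneity and monotonicity, PNS = p₁ − p₀.
PNS = 0.0434 − 0.0272 = 0.0162

PNS ≈ 0.016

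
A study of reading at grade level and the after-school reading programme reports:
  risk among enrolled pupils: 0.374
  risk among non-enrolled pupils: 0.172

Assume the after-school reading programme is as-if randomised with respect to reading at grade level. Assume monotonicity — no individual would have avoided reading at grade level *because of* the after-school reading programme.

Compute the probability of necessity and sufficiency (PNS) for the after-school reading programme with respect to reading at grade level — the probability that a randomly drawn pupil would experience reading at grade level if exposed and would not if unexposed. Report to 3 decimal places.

PNS ≈ 0.202

Let p₁ = 0.374, p₀ = 0.172.
Under exogeneity and monotonicity, PNS = p₁ − p₀.
PNS = 0.374 − 0.172 = 0.202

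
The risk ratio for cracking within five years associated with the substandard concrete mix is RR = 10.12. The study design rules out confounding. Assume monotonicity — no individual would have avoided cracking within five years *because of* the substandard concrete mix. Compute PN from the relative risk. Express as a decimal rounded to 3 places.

Under exogeneity and monotonicity, PN = (RR − 1) / RR = 1 − 1/RR.
PN = (10.12 − 1) / 10.12 = 9.12 / 10.12 ≈ 0.9012

PN ≈ 0.901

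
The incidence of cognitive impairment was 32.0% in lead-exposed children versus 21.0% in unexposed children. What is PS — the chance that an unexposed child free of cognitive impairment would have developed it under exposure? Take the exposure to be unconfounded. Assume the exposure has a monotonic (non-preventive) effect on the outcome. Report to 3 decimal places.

PS ≈ 0.139

p₁ = 0.32, p₀ = 0.21.
Under exogeneity and monotonicity, PS = (p₁ − p₀) / (1 − p₀).
PS = (0.32 − 0.21) / (1 − 0.21) = 0.11 / 0.79 ≈ 0.1392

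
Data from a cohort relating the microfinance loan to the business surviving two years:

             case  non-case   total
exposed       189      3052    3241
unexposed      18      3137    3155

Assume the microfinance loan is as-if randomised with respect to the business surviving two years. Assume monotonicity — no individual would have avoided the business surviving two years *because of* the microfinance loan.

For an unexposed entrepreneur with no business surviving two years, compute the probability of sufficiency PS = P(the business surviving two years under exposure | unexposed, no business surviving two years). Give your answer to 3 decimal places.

PS ≈ 0.053

p₁ = P(outcome | exposed) = 189/3241 = 0.058315
p₀ = P(outcome | unexposed) = 18/3155 = 0.0057052
Under exogeneity and monotonicity, PS = (p₁ − p₀)/(1 − p₀).
PS = (0.058315 − 0.0057052) / 0.99429 ≈ 0.0529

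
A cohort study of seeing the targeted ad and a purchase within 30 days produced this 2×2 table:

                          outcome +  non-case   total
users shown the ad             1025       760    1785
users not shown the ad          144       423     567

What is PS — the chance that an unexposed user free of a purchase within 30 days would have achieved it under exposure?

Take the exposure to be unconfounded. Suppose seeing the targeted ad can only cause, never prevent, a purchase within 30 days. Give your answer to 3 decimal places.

p₁ = P(outcome | exposed) = 1025/1785 = 0.57423
p₀ = P(outcome | unexposed) = 144/567 = 0.25397
Under exogeneity and monotonicity, PS = (p₁ − p₀)/(1 − p₀).
PS = (0.57423 − 0.25397) / 0.74603 ≈ 0.4293

PS ≈ 0.429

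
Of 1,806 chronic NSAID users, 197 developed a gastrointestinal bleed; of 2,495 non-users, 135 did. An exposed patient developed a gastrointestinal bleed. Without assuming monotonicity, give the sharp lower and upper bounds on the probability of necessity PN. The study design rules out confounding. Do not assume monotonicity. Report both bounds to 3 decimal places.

p₁ = P(outcome | exposed) = 197/1806 = 0.10908
p₀ = P(outcome | unexposed) = 135/2495 = 0.054108
Under exogeneity alone the bounds on PN are max{0,(p₁−p₀)/p₁} ≤ PN ≤ min{1,(1−p₀)/p₁}.
  lower = (p₁ − p₀)/p₁ = 0.054973 / 0.10908 ≈ 0.5040
  upper = min{1, (1 − p₀)/p₁} = 0.94589 / 0.10908 ≈ 8.6715 → capped at 1

0.504 ≤ PN ≤ 1.000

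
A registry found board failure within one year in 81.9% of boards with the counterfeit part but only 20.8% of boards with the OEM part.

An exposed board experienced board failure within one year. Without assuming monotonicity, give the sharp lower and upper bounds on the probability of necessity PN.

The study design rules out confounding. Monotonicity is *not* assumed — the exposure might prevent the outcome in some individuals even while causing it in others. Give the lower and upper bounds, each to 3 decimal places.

p₁ = 0.819, p₀ = 0.208.
Under exogeneity alone the bounds on PN are max{0,(p₁−p₀)/p₁} ≤ PN ≤ min{1,(1−p₀)/p₁}.
  lower = (p₁ − p₀)/p₁ = 0.611 / 0.819 ≈ 0.7460
  upper = min{1, (1 − p₀)/p₁} = 0.792 / 0.819 ≈ 0.9670

0.746 ≤ PN ≤ 0.967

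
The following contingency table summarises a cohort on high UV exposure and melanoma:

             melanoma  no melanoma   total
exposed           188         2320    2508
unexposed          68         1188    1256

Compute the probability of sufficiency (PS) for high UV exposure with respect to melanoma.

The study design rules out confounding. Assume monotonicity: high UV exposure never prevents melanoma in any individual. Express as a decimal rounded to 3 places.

PS ≈ 0.022

p₁ = P(outcome | exposed) = 188/2508 = 0.07496
p₀ = P(outcome | unexposed) = 68/1256 = 0.05414
Under exogeneity and monotonicity, PS = (p₁ − p₀)/(1 − p₀).
PS = (0.07496 − 0.05414) / 0.94586 ≈ 0.0220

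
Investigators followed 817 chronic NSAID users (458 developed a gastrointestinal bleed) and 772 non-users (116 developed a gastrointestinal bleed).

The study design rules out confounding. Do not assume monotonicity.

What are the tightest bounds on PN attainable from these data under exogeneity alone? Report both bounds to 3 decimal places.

0.732 ≤ PN ≤ 1.000

p₁ = P(outcome | exposed) = 458/817 = 0.56059
p₀ = P(outcome | unexposed) = 116/772 = 0.15026
Under exogeneity alone the bounds on PN are max{0,(p₁−p₀)/p₁} ≤ PN ≤ min{1,(1−p₀)/p₁}.
  lower = (p₁ − p₀)/p₁ = 0.41033 / 0.56059 ≈ 0.7320
  upper = min{1, (1 − p₀)/p₁} = 0.84974 / 0.56059 ≈ 1.5158 → capped at 1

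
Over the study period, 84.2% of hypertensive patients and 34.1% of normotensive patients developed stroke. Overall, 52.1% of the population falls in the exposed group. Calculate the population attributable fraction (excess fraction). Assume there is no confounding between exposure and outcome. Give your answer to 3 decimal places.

p₁ = 0.842, p₀ = 0.341.
Overall risk P(Y=1) = π·p₁ + (1−π)·p₀ = 0.521×0.842 + 0.479×0.341 = 0.60202.
Under exogeneity, PAF = [P(Y=1) − p₀] / P(Y=1).
PAF = (0.60202 − 0.341) / 0.60202 ≈ 0.4336

PAF ≈ 0.434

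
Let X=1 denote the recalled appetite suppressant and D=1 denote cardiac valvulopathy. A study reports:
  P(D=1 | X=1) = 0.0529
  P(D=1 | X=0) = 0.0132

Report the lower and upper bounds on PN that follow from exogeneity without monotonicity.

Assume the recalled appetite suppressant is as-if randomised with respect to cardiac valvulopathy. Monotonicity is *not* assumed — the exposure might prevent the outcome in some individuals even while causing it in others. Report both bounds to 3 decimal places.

0.750 ≤ PN ≤ 1.000

Let p₁ = 0.0529, p₀ = 0.0132.
Under exogeneity alone the bounds on PN are max{0,(p₁−p₀)/p₁} ≤ PN ≤ min{1,(1−p₀)/p₁}.
  lower = (p₁ − p₀)/p₁ = 0.0397 / 0.0529 ≈ 0.7505
  upper = min{1, (1 − p₀)/p₁} = 0.9868 / 0.0529 ≈ 18.6541 → capped at 1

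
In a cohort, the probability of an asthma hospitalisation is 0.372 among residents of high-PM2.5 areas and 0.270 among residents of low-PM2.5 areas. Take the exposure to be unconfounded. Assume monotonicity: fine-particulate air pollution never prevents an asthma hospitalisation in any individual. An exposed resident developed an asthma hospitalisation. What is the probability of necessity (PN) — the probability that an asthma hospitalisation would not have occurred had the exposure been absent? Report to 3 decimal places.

Let p₁ = 0.372, p₀ = 0.27.
Under exogeneity and monotonicity, PN = (p₁ − p₀) / p₁.
PN = (0.372 − 0.27) / 0.372 = 0.102 / 0.372 ≈ 0.2742

PN ≈ 0.274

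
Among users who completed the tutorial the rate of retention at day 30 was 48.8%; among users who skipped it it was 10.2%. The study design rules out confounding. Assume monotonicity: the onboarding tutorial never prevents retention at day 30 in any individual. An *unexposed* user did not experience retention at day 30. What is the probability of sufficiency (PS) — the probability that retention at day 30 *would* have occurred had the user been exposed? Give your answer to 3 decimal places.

PS ≈ 0.430

p₁ = 0.488, p₀ = 0.102.
Under exogeneity and monotonicity, PS = (p₁ − p₀) / (1 − p₀).
PS = (0.488 − 0.102) / (1 − 0.102) = 0.386 / 0.898 ≈ 0.4298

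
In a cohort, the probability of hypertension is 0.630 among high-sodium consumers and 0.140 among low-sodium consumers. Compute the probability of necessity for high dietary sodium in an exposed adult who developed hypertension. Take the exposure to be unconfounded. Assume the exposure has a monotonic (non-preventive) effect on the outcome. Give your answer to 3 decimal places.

PN ≈ 0.778

Let p₁ = 0.63, p₀ = 0.14.
Under exogeneity and monotonicity, PN = (p₁ − p₀) / p₁.
PN = (0.63 − 0.14) / 0.63 = 0.49 / 0.63 ≈ 0.7778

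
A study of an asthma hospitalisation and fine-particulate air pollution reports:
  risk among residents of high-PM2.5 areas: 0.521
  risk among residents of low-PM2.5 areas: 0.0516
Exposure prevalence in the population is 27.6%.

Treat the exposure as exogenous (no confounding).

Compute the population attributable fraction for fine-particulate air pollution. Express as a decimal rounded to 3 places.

Let p₁ = 0.521, p₀ = 0.0516.
Overall risk P(Y=1) = π·p₁ + (1−π)·p₀ = 0.276×0.521 + 0.724×0.0516 = 0.18115.
Under exogeneity, PAF = [P(Y=1) − p₀] / P(Y=1).
PAF = (0.18115 − 0.0516) / 0.18115 ≈ 0.7152

PAF ≈ 0.715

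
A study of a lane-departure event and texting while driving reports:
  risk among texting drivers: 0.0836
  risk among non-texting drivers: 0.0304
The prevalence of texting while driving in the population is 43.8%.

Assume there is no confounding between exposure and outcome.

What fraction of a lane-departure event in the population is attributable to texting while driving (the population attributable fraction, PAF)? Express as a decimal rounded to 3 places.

Let p₁ = 0.0836, p₀ = 0.0304.
Overall risk P(Y=1) = π·p₁ + (1−π)·p₀ = 0.438×0.0836 + 0.562×0.0304 = 0.053702.
Under exogeneity, PAF = [P(Y=1) − p₀] / P(Y=1).
PAF = (0.053702 − 0.0304) / 0.053702 ≈ 0.4339

PAF ≈ 0.434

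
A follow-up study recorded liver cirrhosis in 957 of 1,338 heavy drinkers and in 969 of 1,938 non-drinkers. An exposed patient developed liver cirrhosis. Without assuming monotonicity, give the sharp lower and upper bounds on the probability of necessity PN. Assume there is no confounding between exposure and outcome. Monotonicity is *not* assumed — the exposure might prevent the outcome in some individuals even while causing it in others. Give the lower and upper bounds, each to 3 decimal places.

p₁ = P(outcome | exposed) = 957/1338 = 0.71525
p₀ = P(outcome | unexposed) = 969/1938 = 0.5
Under exogeneity alone the bounds on PN are max{0,(p₁−p₀)/p₁} ≤ PN ≤ min{1,(1−p₀)/p₁}.
  lower = (p₁ − p₀)/p₁ = 0.21525 / 0.71525 ≈ 0.3009
  upper = min{1, (1 − p₀)/p₁} = 0.5 / 0.71525 ≈ 0.6991

0.301 ≤ PN ≤ 0.699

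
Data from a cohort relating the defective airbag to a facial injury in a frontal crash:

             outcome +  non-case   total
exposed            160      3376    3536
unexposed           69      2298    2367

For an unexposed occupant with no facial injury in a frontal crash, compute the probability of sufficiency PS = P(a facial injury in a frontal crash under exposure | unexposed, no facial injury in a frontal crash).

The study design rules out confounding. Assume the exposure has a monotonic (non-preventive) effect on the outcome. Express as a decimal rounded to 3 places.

p₁ = P(outcome | exposed) = 160/3536 = 0.045249
p₀ = P(outcome | unexposed) = 69/2367 = 0.029151
Under exogeneity and monotonicity, PS = (p₁ − p₀) / (1 − p₀).
PS = (0.045249 − 0.029151) / (1 − 0.029151) = 0.016098 / 0.97085 ≈ 0.0166

PS ≈ 0.017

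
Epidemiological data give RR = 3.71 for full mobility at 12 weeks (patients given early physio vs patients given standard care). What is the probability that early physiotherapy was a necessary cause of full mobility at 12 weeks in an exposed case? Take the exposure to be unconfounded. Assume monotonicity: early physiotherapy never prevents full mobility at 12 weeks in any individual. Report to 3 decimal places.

Under exogeneity and monotonicity, PN = (RR − 1) / RR = 1 − 1/RR.
PN = (3.71 − 1) / 3.71 = 2.71 / 3.71 ≈ 0.7305

PN ≈ 0.730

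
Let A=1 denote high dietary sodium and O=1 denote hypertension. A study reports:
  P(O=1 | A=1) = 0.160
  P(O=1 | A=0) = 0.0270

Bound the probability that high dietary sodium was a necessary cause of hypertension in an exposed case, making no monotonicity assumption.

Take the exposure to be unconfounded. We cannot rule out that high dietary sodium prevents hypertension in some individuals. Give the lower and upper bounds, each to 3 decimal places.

0.831 ≤ PN ≤ 1.000

Let p₁ = 0.16, p₀ = 0.027.
Under exogeneity alone the bounds on PN are max{0,(p₁−p₀)/p₁} ≤ PN ≤ min{1,(1−p₀)/p₁}.
  lower = (p₁ − p₀)/p₁ = 0.133 / 0.16 ≈ 0.8313
  upper = min{1, (1 − p₀)/p₁} = 0.973 / 0.16 ≈ 6.0812 → capped at 1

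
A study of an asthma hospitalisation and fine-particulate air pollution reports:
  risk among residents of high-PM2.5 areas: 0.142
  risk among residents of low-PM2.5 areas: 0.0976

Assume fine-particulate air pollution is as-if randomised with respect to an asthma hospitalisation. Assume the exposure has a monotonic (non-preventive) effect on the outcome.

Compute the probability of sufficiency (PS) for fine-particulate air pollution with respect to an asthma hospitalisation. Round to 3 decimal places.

PS ≈ 0.049

Let p₁ = 0.142, p₀ = 0.0976.
Under exogeneity and monotonicity, PS = (p₁ − p₀) / (1 − p₀).
PS = (0.142 − 0.0976) / (1 − 0.0976) = 0.0444 / 0.9024 ≈ 0.0492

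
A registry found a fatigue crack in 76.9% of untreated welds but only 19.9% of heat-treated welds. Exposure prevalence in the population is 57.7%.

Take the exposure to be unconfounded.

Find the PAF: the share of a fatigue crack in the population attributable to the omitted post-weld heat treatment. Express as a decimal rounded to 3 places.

PAF ≈ 0.623

p₁ = 0.769, p₀ = 0.199.
Overall risk P(Y=1) = π·p₁ + (1−π)·p₀ = 0.577×0.769 + 0.423×0.199 = 0.52789.
Under exogeneity, PAF = [P(Y=1) − p₀] / P(Y=1).
PAF = (0.52789 − 0.199) / 0.52789 ≈ 0.6230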